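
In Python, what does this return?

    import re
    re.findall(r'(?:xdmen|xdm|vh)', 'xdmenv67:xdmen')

Alternation isn't longest-match — the leftmost alternative that fits at this position is chosen.
Matches: at [0:5] → 'xdmen'; at [9:14] → 'xdmen'.
Since nothing is captured, `findall` lists the 2 matched substrings directly.

['xdmen', 'xdmen']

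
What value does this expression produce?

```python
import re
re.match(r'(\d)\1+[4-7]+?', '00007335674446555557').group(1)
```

'0'

A backreference is literal: `\1` must see the identical characters the first group matched.
`re.match` only tries the pattern at the start of the string.
The match spans [0:5] → '00007'.
Captured: group 1 = '0'.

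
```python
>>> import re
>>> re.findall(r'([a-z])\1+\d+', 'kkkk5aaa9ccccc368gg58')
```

['k', 'a', 'c', 'g']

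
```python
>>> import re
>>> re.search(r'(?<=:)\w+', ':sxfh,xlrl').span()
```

(1, 5)

The lookaround is zero-width — it requires the adjacent text to match without consuming it, so the asserted text isn't part of the match.
The match spans [1:5] → 'sxfh'.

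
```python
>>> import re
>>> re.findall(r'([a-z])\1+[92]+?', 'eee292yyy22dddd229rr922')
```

The backreference `\1` re-matches whatever the first group consumed, character for character.
Matches: at [0:4] match 'eee2', group 1 = 'e'; at [6:10] match 'yyy2', group 1 = 'y'; at [11:16] match 'dddd2', group 1 = 'd'; at [18:21] match 'rr9', group 1 = 'r'.
Because there's exactly one group, `findall` drops the full match and keeps group 1 from each hit.

['e', 'y', 'd', 'r']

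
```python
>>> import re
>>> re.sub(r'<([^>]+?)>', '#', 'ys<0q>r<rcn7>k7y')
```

'ys#r#k7y'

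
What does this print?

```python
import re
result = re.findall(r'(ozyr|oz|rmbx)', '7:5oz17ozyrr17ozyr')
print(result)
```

Alternation tries branches left to right and keeps the first one that lets the overall match succeed at that position.
Walking the string: at [3:5] match 'oz', group 1 = 'oz'; at [7:11] match 'ozyr', group 1 = 'ozyr'; at [14:18] match 'ozyr', group 1 = 'ozyr'.
With a single group, `findall` returns only what that group captured — 3 items.

['oz', 'ozyr', 'ozyr']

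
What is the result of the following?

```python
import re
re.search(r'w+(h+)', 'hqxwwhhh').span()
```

(3, 8)

The match spans [3:8] → 'wwhhh'.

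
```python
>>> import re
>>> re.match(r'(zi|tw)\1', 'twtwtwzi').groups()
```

('tw',)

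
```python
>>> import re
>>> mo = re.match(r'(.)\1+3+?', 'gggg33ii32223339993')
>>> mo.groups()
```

After group 1 captures some text, `\1` only succeeds where that same text appears again.
With `match`, the pattern is implicitly anchored at the beginning.
The match spans [0:5] → 'gggg3'.
Captured: group 1 = 'g'.

('g',)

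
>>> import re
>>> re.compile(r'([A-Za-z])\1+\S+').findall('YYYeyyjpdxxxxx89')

['Y']

The backreference `\1` re-matches whatever the first group consumed, character for character.
Matches: at [0:16] match 'YYYeyyjpdxxxxx89', group 1 = 'Y'.
With a single group, `findall` returns only what that group captured — 1 item.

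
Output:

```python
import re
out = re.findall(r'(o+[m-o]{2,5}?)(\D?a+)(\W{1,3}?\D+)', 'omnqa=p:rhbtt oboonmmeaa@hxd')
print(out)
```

[('omn', 'qa', '=p:rhbtt oboonmmeaa@hxd')]

Pattern: one or more of the literal 'o', then 2 to 5 of a character in [m-o] (lazy) (captured); then optionally a non-digit, then one or more of the literal 'a' (captured); then 1 to 3 of a non-word character (lazy), then one or more of a non-digit (captured).
Walking the string: at [0:28] match 'omnqa=p:rhbtt oboonmmeaa@hxd', groups = ('omn', 'qa', '=p:rhbtt oboonmmeaa@hxd').
With 3 capturing groups, `findall` returns a 3-tuple per match.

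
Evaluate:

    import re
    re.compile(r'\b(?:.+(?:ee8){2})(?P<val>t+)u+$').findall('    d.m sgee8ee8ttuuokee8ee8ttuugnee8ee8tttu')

['ttt']

The pattern matches a word boundary (`\b`, zero-width); then one or more of any character, then the literal 'ee8' repeated 2 times (non-capturing group); then one or more of a literal 't' (captured as 'val'); then one or more of a literal 'u'; then anchored at the end.
`findall` collects group 1 from the one match (1 total).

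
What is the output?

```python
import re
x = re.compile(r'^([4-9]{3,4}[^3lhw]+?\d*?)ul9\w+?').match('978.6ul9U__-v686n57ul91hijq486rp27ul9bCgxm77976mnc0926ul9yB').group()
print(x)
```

978.6ul9U

`match` is anchored at position 0; if the pattern doesn't fit there, it returns None.
The match spans [0:9] → '978.6ul9U'.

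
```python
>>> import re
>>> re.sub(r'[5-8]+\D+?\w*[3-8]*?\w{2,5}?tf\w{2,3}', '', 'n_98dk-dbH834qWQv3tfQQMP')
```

'n_9P'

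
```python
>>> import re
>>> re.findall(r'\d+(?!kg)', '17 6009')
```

['17', '6009']

A negative assertion filters positions out without eating any characters.
Walking the string: at [0:2] → '17'; at [3:7] → '6009'.
No capturing groups, so `findall` returns the 2 full match strings.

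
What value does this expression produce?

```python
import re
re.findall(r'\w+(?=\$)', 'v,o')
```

[]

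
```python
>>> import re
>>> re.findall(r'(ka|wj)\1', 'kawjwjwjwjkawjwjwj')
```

['wj', 'wj', 'wj']

The backreference `\1` re-matches whatever the first group consumed, character for character.
Walking the string: at [2:6] match 'wjwj', group 1 = 'wj'; at [6:10] match 'wjwj', group 1 = 'wj'; at [12:16] match 'wjwj', group 1 = 'wj'.
Because there's exactly one group, `findall` drops the full match and keeps group 1 from each hit.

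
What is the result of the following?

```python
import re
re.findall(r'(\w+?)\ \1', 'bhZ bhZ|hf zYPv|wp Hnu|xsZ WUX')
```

`\1` has to match the exact text group 1 already captured.
One capturing group, so `findall` returns just the captured substring from the one match — 1 in all.

['bhZ']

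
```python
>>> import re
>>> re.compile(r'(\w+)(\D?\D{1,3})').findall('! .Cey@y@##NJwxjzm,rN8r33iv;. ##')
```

[('Cey', '@y@#'), ('NJwxjzm', ',rN'), ('8r33iv', ';. #')]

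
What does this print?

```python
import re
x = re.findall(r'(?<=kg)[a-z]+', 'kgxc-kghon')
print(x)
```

['xc', 'hon']

The lookaround is zero-width — it requires the adjacent text to match without consuming it, so the asserted text isn't part of the match.
Matches: at [2:4] → 'xc'; at [7:10] → 'hon'.
With no groups in the pattern, `findall` gives back each whole match — 2 here.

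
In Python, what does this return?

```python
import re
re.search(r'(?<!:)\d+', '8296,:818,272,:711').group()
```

`(?!…)`/`(?<!…)` only lets a position through if the neighbouring text does NOT match; no characters are consumed.
`re.search` tries every starting position until one works.
The match spans [0:4] → '8296'.

'8296'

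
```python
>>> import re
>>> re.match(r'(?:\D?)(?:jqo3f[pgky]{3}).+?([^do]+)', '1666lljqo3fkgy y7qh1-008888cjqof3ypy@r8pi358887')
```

None

`match` is anchored at position 0; if the pattern doesn't fit there, it returns None.
Here position 0 doesn't satisfy it, so the call returns None.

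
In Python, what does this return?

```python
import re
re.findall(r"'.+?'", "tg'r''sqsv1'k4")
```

["'r'", "'sqsv1'"]

Lazy quantifiers expand one character at a time until the remainder of the pattern can match.
Walking the string: at [2:5] → "'r'"; at [5:12] → "'sqsv1'".
No capturing groups, so `findall` returns the 2 full match strings.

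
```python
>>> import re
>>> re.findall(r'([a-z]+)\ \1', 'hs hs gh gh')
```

['hs', 'gh']

A backreference is literal: `\1` must see the identical characters the first group matched.
Because there's exactly one group, `findall` drops the full match and keeps group 1 from each hit.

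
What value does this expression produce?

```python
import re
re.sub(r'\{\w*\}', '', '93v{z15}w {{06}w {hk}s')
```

'93vw {w s'

Matches: at [3:8] → '{z15}'; at [11:15] → '{06}'; at [17:21] → '{hk}'.
Each match is replaced by ''.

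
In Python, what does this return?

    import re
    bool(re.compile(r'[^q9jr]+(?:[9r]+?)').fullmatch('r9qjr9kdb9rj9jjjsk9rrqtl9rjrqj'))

False

`re.fullmatch` is like wrapping the pattern in `^…$` (in single-line mode).
Here the pattern can't cover the whole string, so the call returns None, and `bool(None)` is False.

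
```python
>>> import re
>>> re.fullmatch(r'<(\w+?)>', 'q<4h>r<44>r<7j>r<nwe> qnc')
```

None

`re.fullmatch` is like wrapping the pattern in `^…$` (in single-line mode).
Here there's no way to consume every character, so the call returns None.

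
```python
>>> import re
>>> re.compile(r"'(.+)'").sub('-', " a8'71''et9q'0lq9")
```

' a8-0lq9'

Matches: at [3:13] → "'71''et9q'".
`sub` substitutes '-' at each match site.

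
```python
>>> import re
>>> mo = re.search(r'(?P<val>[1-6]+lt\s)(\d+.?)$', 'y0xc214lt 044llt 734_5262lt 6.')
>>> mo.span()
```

(21, 30)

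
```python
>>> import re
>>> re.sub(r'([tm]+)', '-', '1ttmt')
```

'1-'

This matches one or more of one of [tm] (captured).
Matches: at [1:5] → 'ttmt'.
Every occurrence is swapped for '-'.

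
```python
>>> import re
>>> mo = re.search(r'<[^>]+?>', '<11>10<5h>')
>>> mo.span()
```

Unlike `match`, `search` isn't anchored — it looks for the pattern anywhere in the string.
The match spans [0:4] → '<11>'.

(0, 4)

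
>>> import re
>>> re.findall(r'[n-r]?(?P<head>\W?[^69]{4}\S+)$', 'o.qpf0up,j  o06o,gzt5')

[',j  o06o,gzt5']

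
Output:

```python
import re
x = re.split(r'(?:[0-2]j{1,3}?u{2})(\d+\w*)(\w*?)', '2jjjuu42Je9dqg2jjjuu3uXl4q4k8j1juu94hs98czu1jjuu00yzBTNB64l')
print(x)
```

['', '42Je9dqg2jjjuu3uXl4q4k8j1juu94hs98czu1jjuu00yzBTNB64l', '', '']

The group in the pattern means `split` returns the separators' captures alongside the pieces.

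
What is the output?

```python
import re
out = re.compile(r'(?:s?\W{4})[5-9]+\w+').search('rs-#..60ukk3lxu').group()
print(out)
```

s-#..60ukk3lxu

The match spans [1:15] → 's-#..60ukk3lxu'.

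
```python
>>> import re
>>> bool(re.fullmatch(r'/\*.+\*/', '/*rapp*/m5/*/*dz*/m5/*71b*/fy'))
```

False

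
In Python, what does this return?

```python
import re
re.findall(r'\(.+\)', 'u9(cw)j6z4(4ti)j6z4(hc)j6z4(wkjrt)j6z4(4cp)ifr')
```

['(cw)j6z4(4ti)j6z4(hc)j6z4(wkjrt)j6z4(4cp)']

With no groups in the pattern, `findall` gives back each whole match — 1 here.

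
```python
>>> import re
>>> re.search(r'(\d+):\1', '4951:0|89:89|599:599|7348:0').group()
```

'89:89'

`\1` is not a pattern — it's the concrete string captured by group 1, re-applied verbatim.
The match spans [7:12] → '89:89'.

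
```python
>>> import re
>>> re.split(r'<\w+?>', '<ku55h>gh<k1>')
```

['', 'gh', '']

Matches to split on: at [0:7] → '<ku55h>'; at [9:13] → '<k1>'.
Splitting on the pattern gives 3 pieces.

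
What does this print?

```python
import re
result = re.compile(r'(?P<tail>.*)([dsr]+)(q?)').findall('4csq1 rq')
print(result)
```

Pattern: zero or more of any character (captured as 'tail'); then one or more of one of [dsr] (captured); then optionally a literal 'q' (captured).
Matches: at [0:8] match '4csq1 rq', groups = ('4csq1 ', 'r', 'q').
Multiple groups make `findall` return tuples — one 3-tuple for the one match.

[('4csq1 ', 'r', 'q')]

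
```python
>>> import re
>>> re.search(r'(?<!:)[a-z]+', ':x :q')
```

None

`(?!…)`/`(?<!…)` only lets a position through if the neighbouring text does NOT match; no characters are consumed.
Here nothing in the string fits, so the call returns None.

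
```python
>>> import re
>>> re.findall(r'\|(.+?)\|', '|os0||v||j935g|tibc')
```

['os0', 'v', 'j935g']

Because the quantifier is non-greedy, it stops expanding at the earliest point where the rest of the pattern can succeed.
Matches: at [0:5] match '|os0|', group 1 = 'os0'; at [5:8] match '|v|', group 1 = 'v'; at [8:15] match '|j935g|', group 1 = 'j935g'.
One capturing group, so `findall` returns just the captured substring from each match — 3 in all.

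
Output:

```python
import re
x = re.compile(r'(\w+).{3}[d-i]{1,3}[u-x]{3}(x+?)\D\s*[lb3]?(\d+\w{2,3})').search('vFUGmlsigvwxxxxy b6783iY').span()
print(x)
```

(0, 24)

This matches one or more of a word character (captured); then exactly 3 of any character, then 1 to 3 of a character in [d-i], then exactly 3 of a character in [u-x]; then one or more of a literal 'x' (lazy) (captured); then a non-digit, then zero or more of whitespace, then optionally one of [lb3]; then one or more of a digit, then 2 to 3 of a word character (captured).
`re.search` scans for the first position where the pattern succeeds.
The match spans [0:24] → 'vFUGmlsigvwxxxxy b6783iY'.
Captured: group 1 = 'vFUGm', group 2 = 'xxx', group 3 = '6783iY'.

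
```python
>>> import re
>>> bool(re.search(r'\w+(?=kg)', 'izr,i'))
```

False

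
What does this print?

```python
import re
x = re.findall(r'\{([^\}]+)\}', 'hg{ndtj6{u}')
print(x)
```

['ndtj6{u']

`findall` collects group 1 from the one match (1 total).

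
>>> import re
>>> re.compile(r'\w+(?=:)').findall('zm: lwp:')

['zm', 'lwp']

The `(?=…)`/`(?<=…)` assertion just peeks at neighbouring text; it doesn't advance the match position.
Since nothing is captured, `findall` lists the 2 matched substrings directly.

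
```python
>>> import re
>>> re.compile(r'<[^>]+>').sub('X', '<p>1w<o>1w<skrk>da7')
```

'X1wX1wXda7'

Matches: at [0:3] → '<p>'; at [5:8] → '<o>'; at [10:16] → '<skrk>'.
Every occurrence is swapped for 'X'.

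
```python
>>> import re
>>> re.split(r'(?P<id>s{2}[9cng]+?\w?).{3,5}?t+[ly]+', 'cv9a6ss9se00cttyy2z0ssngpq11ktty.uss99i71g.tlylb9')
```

The `?` after the quantifier makes it lazy — it takes as little as possible before letting the rest of the pattern try.
Because the pattern has a capturing group, `split` also inserts each captured text between the pieces.

['cv9a6', 'ss9s', '2z0', 'ssng', '.u', 'ss99', 'b9']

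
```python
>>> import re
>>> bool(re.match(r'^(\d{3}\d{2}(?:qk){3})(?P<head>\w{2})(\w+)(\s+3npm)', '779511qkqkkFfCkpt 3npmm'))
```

`re.match` only tries the pattern at the start of the string.
Here the string doesn't start with a match, so the call returns None, and `bool(None)` is False.

False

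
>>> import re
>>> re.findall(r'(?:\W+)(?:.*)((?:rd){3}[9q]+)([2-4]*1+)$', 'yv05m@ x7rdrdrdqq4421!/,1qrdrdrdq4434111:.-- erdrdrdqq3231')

[('rdrdrdqq', '3231')]

Pattern: one or more of a non-word character (non-capturing group); then zero or more of any character (non-capturing group); then the literal 'rd' repeated 3 times, then one or more of one of [9q] (captured); then zero or more of a character in [2-4], then one or more of the literal '1' (captured); then anchored at the end.
Matches: at [5:58] match '@ x7rdrdrdqq4421!/,1qrdrdrdq4434111:.-- erdrdrdqq3231', groups = ('rdrdrdqq', '3231').
Multiple groups make `findall` return tuples — one 2-tuple for the one match.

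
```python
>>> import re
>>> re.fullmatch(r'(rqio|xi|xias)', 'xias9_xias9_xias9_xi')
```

None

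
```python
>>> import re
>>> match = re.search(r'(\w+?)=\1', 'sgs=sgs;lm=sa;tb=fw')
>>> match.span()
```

After group 1 captures some text, `\1` only succeeds where that same text appears again.
The match spans [0:7] → 'sgs=sgs'.

(0, 7)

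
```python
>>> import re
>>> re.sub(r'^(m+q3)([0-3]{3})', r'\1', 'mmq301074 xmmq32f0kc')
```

'mmq374 xmmq32f0kc'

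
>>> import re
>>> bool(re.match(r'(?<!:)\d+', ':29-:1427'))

False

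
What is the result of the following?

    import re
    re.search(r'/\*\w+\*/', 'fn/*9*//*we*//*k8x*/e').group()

'/*9*/'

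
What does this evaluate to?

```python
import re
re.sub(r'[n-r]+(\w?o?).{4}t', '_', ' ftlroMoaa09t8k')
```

' ftl_8k'

Each match is replaced by '_'.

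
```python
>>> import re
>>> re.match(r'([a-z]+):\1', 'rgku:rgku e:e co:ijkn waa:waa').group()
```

'rgku:rgku'

With `match`, the pattern is implicitly anchored at the beginning.
The match spans [0:9] → 'rgku:rgku'.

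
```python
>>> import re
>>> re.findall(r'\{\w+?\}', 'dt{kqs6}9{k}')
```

Scanning left to right: at [2:8] → '{kqs6}'; at [9:12] → '{k}'.
`findall` yields the raw match text (2 of them) because the pattern has no groups.

['{kqs6}', '{k}']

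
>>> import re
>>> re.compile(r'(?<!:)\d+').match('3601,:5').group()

A negative assertion filters positions out without eating any characters.
With `match`, the pattern is implicitly anchored at the beginning.
The match spans [0:4] → '3601'.

'3601'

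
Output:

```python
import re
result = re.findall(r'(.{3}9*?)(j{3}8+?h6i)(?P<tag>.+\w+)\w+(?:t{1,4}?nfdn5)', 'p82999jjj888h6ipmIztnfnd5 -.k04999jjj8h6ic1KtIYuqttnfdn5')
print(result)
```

Pattern: exactly 3 of any character, then zero or more of the literal '9' (lazy) (captured); then exactly 3 of the literal 'j', then one or more of the literal '8' (lazy), then the literal 'h6i' (captured); then one or more of any character, then one or more of a word character (captured as 'tag'); then one or more of a word character; then 1 to 4 of the literal 't' (lazy), then the literal 'nfd', then the literal 'n5' (non-capturing group).
Scanning left to right: at [0:56] match 'p82999jjj888h6ipmIztnfnd5 -.k04999jjj8h6ic1KtIYuqttnfdn5', groups = ('p82999', 'jjj888h6i', 'pmIztnfnd5 -.k04999jjj8h6ic1KtIYuq').
`findall` packs the 3 group values into a tuple for every match.

[('p82999', 'jjj888h6i', 'pmIztnfnd5 -.k04999jjj8h6ic1KtIYuq')]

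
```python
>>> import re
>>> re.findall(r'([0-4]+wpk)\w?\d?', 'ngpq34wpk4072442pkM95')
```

['34wpk']

This matches one or more of a character in [0-4], then the literal 'wpk' (captured); then optionally a word character, then optionally a digit.
`findall` collects group 1 from the one match (1 total).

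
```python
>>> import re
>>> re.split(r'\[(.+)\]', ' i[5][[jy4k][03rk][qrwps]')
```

[' i', '5][[jy4k][03rk][qrwps', '']

Matches to split on: at [2:25] → '[5][[jy4k][03rk][qrwps]'.
With a capturing group present, the delimiter's captured portion is kept in the result list.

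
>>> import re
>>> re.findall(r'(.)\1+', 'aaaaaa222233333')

['a', '2', '3']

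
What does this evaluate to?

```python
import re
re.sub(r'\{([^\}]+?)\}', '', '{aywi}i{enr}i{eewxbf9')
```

Matches: at [0:6] → '{aywi}'; at [7:12] → '{enr}'.
Each match is replaced by ''.

'ii{eewxbf9'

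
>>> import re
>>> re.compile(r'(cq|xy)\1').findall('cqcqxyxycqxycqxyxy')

A backreference is literal: `\1` must see the identical characters the first group matched.
With a single group, `findall` returns only what that group captured — 3 items.

['cq', 'xy', 'xy']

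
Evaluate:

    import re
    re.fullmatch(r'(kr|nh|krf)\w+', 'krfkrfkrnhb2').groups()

The match spans [0:12] → 'krfkrfkrnhb2'.
Captured: group 1 = 'kr'.

('kr',)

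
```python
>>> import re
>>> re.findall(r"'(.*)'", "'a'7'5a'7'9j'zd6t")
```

["a'7'5a'7'9j"]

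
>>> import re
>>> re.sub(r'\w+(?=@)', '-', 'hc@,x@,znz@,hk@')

'-@,-@,-@,-@'

The positive lookaround only admits positions where the adjacent text matches; those characters stay outside the span.
`sub` substitutes '-' at each match site.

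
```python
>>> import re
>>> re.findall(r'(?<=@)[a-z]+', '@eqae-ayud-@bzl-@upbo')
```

['eqae', 'bzl', 'upbo']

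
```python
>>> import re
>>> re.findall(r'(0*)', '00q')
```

Pattern: zero or more of a literal '0' (captured).
Matches: at [0:2] match '00', group 1 = '00'; at [2:2] match '', group 1 = ''; at [3:3] match '', group 1 = ''.
`findall` collects group 1 from each match (3 total).

['00', '', '']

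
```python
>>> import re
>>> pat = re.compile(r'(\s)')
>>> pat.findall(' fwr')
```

[' ']

The pattern matches whitespace (captured).
With a single group, `findall` returns only what that group captured — 1 item.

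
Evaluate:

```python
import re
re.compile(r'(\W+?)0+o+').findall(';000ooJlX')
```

This matches one or more of a non-word character (lazy) (captured); then one or more of a literal '0', then one or more of the literal 'o'.
One capturing group, so `findall` returns just the captured substring from the one match — 1 in all.

[';']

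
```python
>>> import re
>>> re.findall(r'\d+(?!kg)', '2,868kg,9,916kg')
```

['2', '86', '9', '91']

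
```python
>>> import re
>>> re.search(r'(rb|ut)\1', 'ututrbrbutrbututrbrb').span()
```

(0, 4)

`\1` has to match the exact text group 1 already captured.
The match spans [0:4] → 'utut'.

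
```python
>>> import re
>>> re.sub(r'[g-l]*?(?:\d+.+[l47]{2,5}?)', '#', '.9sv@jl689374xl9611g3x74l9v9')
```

'.#9v9'

The pattern matches zero or more of a character in [g-l] (lazy); then one or more of a digit, then one or more of any character, then 2 to 5 of one of [l47] (lazy) (non-capturing group).
Matches: at [1:25] → '9sv@jl689374xl9611g3x74l'.
Each match is replaced by '#'.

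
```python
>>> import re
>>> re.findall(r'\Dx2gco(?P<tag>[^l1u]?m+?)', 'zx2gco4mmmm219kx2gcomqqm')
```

A non-greedy quantifier consumes as few characters as it can — just enough that the remainder of the pattern still matches from where it stops; whatever follows it matches normally.
Because there's exactly one group, `findall` drops the full match and keeps group 1 from each hit.

['4m', 'm']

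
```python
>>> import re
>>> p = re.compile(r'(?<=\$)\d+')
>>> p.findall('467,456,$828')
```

['828']

Lookahead/lookbehind check context without consuming it, so the matched span excludes the asserted characters.
Scanning left to right: at [9:12] → '828'.
Since nothing is captured, `findall` lists the 1 matched substring directly.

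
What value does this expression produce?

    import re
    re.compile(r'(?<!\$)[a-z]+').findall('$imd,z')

['md', 'z']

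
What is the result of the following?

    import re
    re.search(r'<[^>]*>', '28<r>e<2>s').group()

'<r>'

The match spans [2:5] → '<r>'.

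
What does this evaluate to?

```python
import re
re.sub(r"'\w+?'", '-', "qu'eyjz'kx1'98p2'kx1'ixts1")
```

Matches: at [2:8] → "'eyjz'"; at [11:17] → "'98p2'".
Each match is replaced by '-'.

"qu-kx1-kx1'ixts1"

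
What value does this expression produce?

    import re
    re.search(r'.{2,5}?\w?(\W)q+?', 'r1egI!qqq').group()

The pattern matches 2 to 5 of any character (lazy), then optionally a word character; then a non-word character (captured); then one or more of a literal 'q' (lazy).
With the lazy modifier that quantifier settles for the fewest repetitions that let the rest of the pattern succeed (the atoms after it are unaffected and can still be greedy).
`re.search` tries every starting position until one works.
The match spans [0:7] → 'r1egI!q'.
Captured: group 1 = '!'.

'r1egI!q'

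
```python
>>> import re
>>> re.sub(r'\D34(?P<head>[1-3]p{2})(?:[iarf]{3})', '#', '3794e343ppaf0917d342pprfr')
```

'3794e343ppaf0917#'

Pattern: a non-digit, then the literal '34'; then a character in [1-3], then exactly 2 of a literal 'p' (captured as 'head'); then exactly 3 of one of [iarf] (non-capturing group).
Matches: at [16:25] → 'd342pprfr'.
Every occurrence is swapped for '#'.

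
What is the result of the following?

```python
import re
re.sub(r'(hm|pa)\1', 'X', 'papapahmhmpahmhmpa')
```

A backreference is literal: `\1` must see the identical characters the first group matched.
Matches: at [0:4] → 'papa'; at [6:10] → 'hmhm'; at [12:16] → 'hmhm'.
Each match is replaced by 'X'.

'XpaXpaXpa'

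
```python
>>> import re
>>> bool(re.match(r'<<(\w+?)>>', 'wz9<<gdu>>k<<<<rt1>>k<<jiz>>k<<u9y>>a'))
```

With `match`, the pattern is implicitly anchored at the beginning.
Here the pattern fails at index 0, so the call returns None, and `bool(None)` is False.

False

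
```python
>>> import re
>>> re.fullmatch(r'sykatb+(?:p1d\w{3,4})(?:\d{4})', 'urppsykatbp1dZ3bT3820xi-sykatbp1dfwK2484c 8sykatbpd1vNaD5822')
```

For `fullmatch`, every character of the input must be accounted for by the pattern.
Here there's no way to consume every character, so the call returns None.

None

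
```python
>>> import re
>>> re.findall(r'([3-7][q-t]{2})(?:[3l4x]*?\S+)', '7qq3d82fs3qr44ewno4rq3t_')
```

['7qq']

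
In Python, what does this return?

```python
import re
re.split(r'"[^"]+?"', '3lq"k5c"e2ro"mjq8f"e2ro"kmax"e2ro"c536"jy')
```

Splitting on the pattern gives 5 pieces.

['3lq', 'e2ro', 'e2ro', 'e2ro', 'jy']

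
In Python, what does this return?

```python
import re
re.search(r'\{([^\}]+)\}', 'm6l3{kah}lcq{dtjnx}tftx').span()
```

`re.search` tries every starting position until one works.
The match spans [4:9] → '{kah}'.
Captured: group 1 = 'kah'.

(4, 9)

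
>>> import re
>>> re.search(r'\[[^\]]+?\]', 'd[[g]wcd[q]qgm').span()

(1, 5)

Unlike `match`, `search` isn't anchored — it looks for the pattern anywhere in the string.
The match spans [1:5] → '[[g]'.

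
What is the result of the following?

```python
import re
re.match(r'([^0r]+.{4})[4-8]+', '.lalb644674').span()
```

(0, 11)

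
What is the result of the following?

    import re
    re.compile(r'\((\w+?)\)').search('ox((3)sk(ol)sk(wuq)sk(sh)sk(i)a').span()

Unlike `match`, `search` isn't anchored — it looks for the pattern anywhere in the string.
The match spans [3:6] → '(3)'.
Captured: group 1 = '3'.

(3, 6)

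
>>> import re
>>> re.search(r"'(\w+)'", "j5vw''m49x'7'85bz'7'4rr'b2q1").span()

(5, 11)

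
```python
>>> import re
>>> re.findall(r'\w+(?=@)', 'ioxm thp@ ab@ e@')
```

Lookahead/lookbehind check context without consuming it, so the matched span excludes the asserted characters.
Scanning left to right: at [5:8] → 'thp'; at [10:12] → 'ab'; at [14:15] → 'e'.
With no groups in the pattern, `findall` gives back each whole match — 3 here.

['thp', 'ab', 'e']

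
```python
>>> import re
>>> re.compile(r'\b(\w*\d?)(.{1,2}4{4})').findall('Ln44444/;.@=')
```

[('Ln', '44444')]

The pattern matches a word boundary (`\b`, zero-width); then zero or more of a word character, then optionally a digit (captured); then 1 to 2 of any character, then exactly 4 of a literal '4' (captured).
Walking the string: at [0:7] match 'Ln44444', groups = ('Ln', '44444').
Multiple groups make `findall` return tuples — one 2-tuple for the one match.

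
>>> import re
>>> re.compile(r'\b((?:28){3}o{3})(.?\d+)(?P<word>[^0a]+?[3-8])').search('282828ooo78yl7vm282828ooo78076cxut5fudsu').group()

Lazy quantifiers expand one character at a time until the remainder of the pattern can match.
The match spans [0:14] → '282828ooo78yl7'.

'282828ooo78yl7'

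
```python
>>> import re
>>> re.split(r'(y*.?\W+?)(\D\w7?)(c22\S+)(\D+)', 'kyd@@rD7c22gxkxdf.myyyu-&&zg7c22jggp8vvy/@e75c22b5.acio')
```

['k', 'yd@@', 'rD7', 'c22gxkxdf.myyyu-&&zg7c22jggp8vvy/@e75c22b5.aci', 'o', '']

Pattern: zero or more of the literal 'y', then optionally any character, then one or more of a non-word character (lazy) (captured); then a non-digit, then a word character, then optionally the literal '7' (captured); then the literal 'c22', then one or more of a non-whitespace character (captured); then one or more of a non-digit (captured).
`re.split` interleaves the captured-group text with the surrounding fragments.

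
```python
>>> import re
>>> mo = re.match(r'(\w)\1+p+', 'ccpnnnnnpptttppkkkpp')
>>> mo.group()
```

`match` is anchored at position 0; if the pattern doesn't fit there, it returns None.
The match spans [0:3] → 'ccp'.

'ccp'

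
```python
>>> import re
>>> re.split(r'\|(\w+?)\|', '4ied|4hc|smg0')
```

Matches to split on: at [4:9] → '|4hc|'.
`re.split` interleaves the captured-group text with the surrounding fragments.

['4ied', '4hc', 'smg0']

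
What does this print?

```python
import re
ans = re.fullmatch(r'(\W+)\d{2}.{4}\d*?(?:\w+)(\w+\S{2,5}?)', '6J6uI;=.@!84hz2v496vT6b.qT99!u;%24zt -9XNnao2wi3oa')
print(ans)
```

None

The pattern matches one or more of a non-word character (captured); then exactly 2 of a digit, then exactly 4 of any character, then zero or more of a digit (lazy); then one or more of a word character (non-capturing group); then one or more of a word character, then 2 to 5 of a non-whitespace character (lazy) (captured).
`re.fullmatch` requires the pattern to consume the entire string.
Here the string isn't matched end-to-end, so the call returns None.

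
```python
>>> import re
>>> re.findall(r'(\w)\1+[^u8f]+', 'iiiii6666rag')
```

['i']

After group 1 captures some text, `\1` only succeeds where that same text appears again.
Walking the string: at [0:12] match 'iiiii6666rag', group 1 = 'i'.
With a single group, `findall` returns only what that group captured — 1 item.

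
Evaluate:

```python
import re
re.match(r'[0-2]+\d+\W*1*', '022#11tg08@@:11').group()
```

This matches one or more of a character in [0-2]; then one or more of a digit; then zero or more of a non-word character, then zero or more of the literal '1'.
`re.match` only tries the pattern at the start of the string.
The match spans [0:6] → '022#11'.

'022#11'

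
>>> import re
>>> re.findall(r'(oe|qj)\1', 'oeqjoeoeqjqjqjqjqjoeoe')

['oe', 'qj', 'qj', 'oe']

The backreference `\1` re-matches whatever the first group consumed, character for character.
Walking the string: at [4:8] match 'oeoe', group 1 = 'oe'; at [8:12] match 'qjqj', group 1 = 'qj'; at [12:16] match 'qjqj', group 1 = 'qj'; at [18:22] match 'oeoe', group 1 = 'oe'.
Because there's exactly one group, `findall` drops the full match and keeps group 1 from each hit.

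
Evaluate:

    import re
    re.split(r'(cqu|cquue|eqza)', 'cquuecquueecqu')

['', 'cqu', 'ue', 'cqu', 'uee', 'cqu', '']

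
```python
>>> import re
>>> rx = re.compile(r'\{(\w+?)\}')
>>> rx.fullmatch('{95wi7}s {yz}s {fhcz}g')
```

For `fullmatch`, every character of the input must be accounted for by the pattern.
Here there's no way to consume every character, so the call returns None.

None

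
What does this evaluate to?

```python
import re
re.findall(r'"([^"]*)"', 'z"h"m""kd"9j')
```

['h', '']

Because there's exactly one group, `findall` drops the full match and keeps group 1 from each hit.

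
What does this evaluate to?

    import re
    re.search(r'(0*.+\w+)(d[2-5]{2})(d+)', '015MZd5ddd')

None

Pattern: zero or more of the literal '0', then one or more of any character, then one or more of a word character (captured); then a literal 'd', then exactly 2 of a character in [2-5] (captured); then one or more of a literal 'd' (captured).
Here the pattern never matches, so the call returns None.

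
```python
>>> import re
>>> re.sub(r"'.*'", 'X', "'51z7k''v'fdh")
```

'Xfdh'

Matches: at [0:10] → "'51z7k''v'".
`sub` substitutes 'X' at each match site.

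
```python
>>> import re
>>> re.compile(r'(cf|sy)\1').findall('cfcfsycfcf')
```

['cf', 'cf']

`\1` has to match the exact text group 1 already captured.
Scanning left to right: at [0:4] match 'cfcf', group 1 = 'cf'; at [6:10] match 'cfcf', group 1 = 'cf'.
One capturing group, so `findall` returns just the captured substring from each match — 2 in all.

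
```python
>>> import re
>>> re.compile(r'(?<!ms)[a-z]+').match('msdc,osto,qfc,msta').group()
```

'msdc'

`(?!…)`/`(?<!…)` only lets a position through if the neighbouring text does NOT match; no characters are consumed.
With `match`, the pattern is implicitly anchored at the beginning.
The match spans [0:4] → 'msdc'.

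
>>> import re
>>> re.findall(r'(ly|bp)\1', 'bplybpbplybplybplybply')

`\1` is not a pattern — it's the concrete string captured by group 1, re-applied verbatim.
Scanning left to right: at [4:8] match 'bpbp', group 1 = 'bp'.
Because there's exactly one group, `findall` drops the full match and keeps group 1 from the one hit.

['bp']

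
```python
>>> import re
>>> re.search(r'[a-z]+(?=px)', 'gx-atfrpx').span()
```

(3, 7)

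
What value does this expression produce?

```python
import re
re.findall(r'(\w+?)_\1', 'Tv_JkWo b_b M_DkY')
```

['b']

`\1` is not a pattern — it's the concrete string captured by group 1, re-applied verbatim.
One capturing group, so `findall` returns just the captured substring from the one match — 1 in all.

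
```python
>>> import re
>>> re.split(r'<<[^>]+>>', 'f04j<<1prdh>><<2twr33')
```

Matches to split on: at [4:13] → '<<1prdh>>'.
Splitting on the pattern gives 2 pieces.

['f04j', '<<2twr33']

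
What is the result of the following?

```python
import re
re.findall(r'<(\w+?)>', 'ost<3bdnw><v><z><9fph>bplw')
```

Walking the string: at [3:10] match '<3bdnw>', group 1 = '3bdnw'; at [10:13] match '<v>', group 1 = 'v'; at [13:16] match '<z>', group 1 = 'z'; at [16:22] match '<9fph>', group 1 = '9fph'.
`findall` collects group 1 from each match (4 total).

['3bdnw', 'v', 'z', '9fph']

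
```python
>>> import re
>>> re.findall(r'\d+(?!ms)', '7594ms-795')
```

Because the assertion is negative and zero-width, positions next to the forbidden text are skipped.
Walking the string: at [0:3] → '759'; at [7:10] → '795'.
Since nothing is captured, `findall` lists the 2 matched substrings directly.

['759', '795']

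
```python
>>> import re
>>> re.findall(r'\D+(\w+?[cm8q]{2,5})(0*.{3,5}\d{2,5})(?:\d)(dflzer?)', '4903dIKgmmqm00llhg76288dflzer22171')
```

This matches one or more of a non-digit; then one or more of a word character (lazy), then 2 to 5 of one of [cm8q] (captured); then zero or more of a literal '0', then 3 to 5 of any character, then 2 to 5 of a digit (captured); then a digit (non-capturing group); then the literal 'df', then the literal 'lze', then optionally a literal 'r' (captured).
Matches: at [4:29] match 'dIKgmmqm00llhg76288dflzer', groups = ('mqm', '00llhg7628', 'dflzer').
3 groups means the one result is a tuple of 3 captured strings — 1 here.

[('mqm', '00llhg7628', 'dflzer')]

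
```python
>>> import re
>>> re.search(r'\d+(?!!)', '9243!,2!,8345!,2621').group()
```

A negative assertion filters positions out without eating any characters.
`re.search` tries every starting position until one works.
The match spans [0:3] → '924'.

'924'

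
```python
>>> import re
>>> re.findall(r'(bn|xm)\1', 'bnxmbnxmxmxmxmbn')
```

After group 1 captures some text, `\1` only succeeds where that same text appears again.
`findall` collects group 1 from each match (2 total).

['xm', 'xm']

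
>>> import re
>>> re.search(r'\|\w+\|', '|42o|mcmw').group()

Unlike `match`, `search` isn't anchored — it looks for the pattern anywhere in the string.
The match spans [0:5] → '|42o|'.

'|42o|'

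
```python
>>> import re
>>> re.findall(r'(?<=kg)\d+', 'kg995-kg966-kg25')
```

['995', '966', '25']

Lookahead/lookbehind check context without consuming it, so the matched span excludes the asserted characters.
Matches: at [2:5] → '995'; at [8:11] → '966'; at [14:16] → '25'.
No capturing groups, so `findall` returns the 3 full match strings.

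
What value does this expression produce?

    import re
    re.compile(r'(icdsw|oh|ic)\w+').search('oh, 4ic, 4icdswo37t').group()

Unlike `match`, `search` isn't anchored — it looks for the pattern anywhere in the string.
The match spans [10:19] → 'icdswo37t'.
Captured: group 1 = 'icdsw'.

'icdswo37t'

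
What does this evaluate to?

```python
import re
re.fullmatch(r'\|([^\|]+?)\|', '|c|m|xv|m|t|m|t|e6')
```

None

`re.fullmatch` requires the pattern to consume the entire string.
Here the pattern can't cover the whole string, so the call returns None.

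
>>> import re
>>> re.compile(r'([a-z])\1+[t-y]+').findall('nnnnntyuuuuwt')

['n']

`\1` has to match the exact text group 1 already captured.
Because there's exactly one group, `findall` drops the full match and keeps group 1 from the one hit.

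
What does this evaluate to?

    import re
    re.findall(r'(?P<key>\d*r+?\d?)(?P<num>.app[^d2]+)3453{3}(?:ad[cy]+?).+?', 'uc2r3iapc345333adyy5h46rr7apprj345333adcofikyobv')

This matches zero or more of a digit, then one or more of the literal 'r' (lazy), then optionally a digit (captured as 'key'); then any character, then the literal 'app', then one or more of any character except [d2] (captured as 'num'); then the literal '345', then exactly 3 of the literal '3'; then the literal 'ad', then one or more of one of [cy] (lazy) (non-capturing group); then one or more of any character (lazy).
Scanning left to right: at [21:41] match '46rr7apprj345333adco', groups = ('46rr', '7apprj').
With 2 capturing groups, `findall` returns a 2-tuple per match.

[('46rr', '7apprj')]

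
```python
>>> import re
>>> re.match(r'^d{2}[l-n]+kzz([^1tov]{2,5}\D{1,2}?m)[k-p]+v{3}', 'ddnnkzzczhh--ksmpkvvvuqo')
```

`re.match` only tries the pattern at the start of the string.
Here position 0 doesn't satisfy it, so the call returns None.

None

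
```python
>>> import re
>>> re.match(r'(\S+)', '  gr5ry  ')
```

None

Pattern: one or more of a non-whitespace character (captured).
`re.match` won't scan ahead — the pattern has to work from the very first character.
Here position 0 doesn't satisfy it, so the call returns None.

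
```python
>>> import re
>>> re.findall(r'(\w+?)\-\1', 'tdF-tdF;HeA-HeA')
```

After group 1 captures some text, `\1` only succeeds where that same text appears again.
Because there's exactly one group, `findall` drops the full match and keeps group 1 from each hit.

['tdF', 'HeA']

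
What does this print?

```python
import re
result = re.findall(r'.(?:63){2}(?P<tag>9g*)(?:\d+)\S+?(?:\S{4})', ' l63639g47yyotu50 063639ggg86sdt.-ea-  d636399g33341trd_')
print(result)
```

['9g', '9ggg', '9']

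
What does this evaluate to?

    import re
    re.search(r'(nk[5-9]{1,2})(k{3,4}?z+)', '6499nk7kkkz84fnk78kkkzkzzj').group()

'nk7kkkz'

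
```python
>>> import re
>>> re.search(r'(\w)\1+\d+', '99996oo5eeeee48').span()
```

(0, 5)

`\1` has to match the exact text group 1 already captured.
The match spans [0:5] → '99996'.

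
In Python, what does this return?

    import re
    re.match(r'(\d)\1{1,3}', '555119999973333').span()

(0, 3)

`match` is anchored at position 0; if the pattern doesn't fit there, it returns None.
The match spans [0:3] → '555'.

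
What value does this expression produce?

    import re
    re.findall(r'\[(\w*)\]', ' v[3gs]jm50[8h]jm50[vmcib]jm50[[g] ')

['3gs', '8h', 'vmcib', 'g']

`findall` collects group 1 from each match (4 total).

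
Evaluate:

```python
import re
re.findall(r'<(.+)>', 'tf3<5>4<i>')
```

['5>4<i']

Walking the string: at [3:10] match '<5>4<i>', group 1 = '5>4<i'.
Because there's exactly one group, `findall` drops the full match and keeps group 1 from the one hit.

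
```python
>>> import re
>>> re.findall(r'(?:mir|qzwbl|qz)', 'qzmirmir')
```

['qz', 'mir', 'mir']

Walking the string: at [0:2] → 'qz'; at [2:5] → 'mir'; at [5:8] → 'mir'.
`findall` yields the raw match text (3 of them) because the pattern has no groups.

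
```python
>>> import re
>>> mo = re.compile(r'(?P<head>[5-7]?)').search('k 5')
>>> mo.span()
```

This matches optionally a character in [5-7] (captured as 'head').
`search` walks the string left to right and returns the first match it finds.
The match spans [0:0] → ''.
Captured: group 1 = ''.

(0, 0)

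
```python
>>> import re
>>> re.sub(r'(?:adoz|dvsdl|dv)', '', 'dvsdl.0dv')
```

`|` is ordered: at each position the engine commits to the first alternative that works.
Matches: at [0:5] → 'dvsdl'; at [7:9] → 'dv'.
`sub` substitutes '' at each match site.

'.0'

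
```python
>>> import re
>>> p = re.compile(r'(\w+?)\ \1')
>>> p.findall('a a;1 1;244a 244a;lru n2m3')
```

['a', '1', '244a']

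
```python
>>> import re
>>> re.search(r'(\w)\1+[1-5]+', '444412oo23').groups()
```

The match spans [0:6] → '444412'.
Captured: group 1 = '4'.

('4',)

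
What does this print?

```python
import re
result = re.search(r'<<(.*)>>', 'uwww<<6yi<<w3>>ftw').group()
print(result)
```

Unlike `match`, `search` isn't anchored — it looks for the pattern anywhere in the string.
The match spans [4:15] → '<<6yi<<w3>>'.
Captured: group 1 = '6yi<<w3'.

<<6yi<<w3>>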